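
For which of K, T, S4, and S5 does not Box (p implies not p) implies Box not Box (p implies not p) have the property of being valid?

S5-tableau for the negation not (not Box (p implies not p) implies Box not Box (p implies not p)):
1. not (not Box (p implies not p) implies Box not Box (p implies not p)), w0
2. not Box (p implies not p), w0
3. not Box not Box (p implies not p), w0
4. not (p implies not p), w1
5. p, w1
6. Box (p implies not p), w2
7. p implies not p, w0
8. p implies not p, w1
9. p implies not p, w2
10. not p, w0
11. not p, w1
Accessibility: w0Rw0, w0Rw1, w0Rw2, w1Rw0, w1Rw1, w1Rw2, w2Rw0, w2Rw1, w2Rw2
Branch closes: p and not p both at w1.
Every branch closes (one shown): valid in S5.
S4-tableau for the negation not (not Box (p implies not p) implies Box not Box (p implies not p)):
1. not (not Box (p implies not p) implies Box not Box (p implies not p)), w0
2. not Box (p implies not p), w0
3. not Box not Box (p implies not p), w0
4. not (p implies not p), w1
5. p, w1
6. Box (p implies not p), w2
7. p implies not p, w2
8. not p, w2
Accessibility: w0Rw0, w0Rw1, w0Rw2, w1Rw1, w2Rw2
Complete open branch: countermodel on an S4-frame, so not valid in S4, nor in K, T (the same frame is also a K-frame and a T-frame).

S5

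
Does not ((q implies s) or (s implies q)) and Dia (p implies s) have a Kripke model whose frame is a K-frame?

1. not ((q implies s) or (s implies q)) and Dia (p implies s), 0
2. not ((q implies s) or (s implies q)), 0   [and-rule on 1]
3. Dia (p implies s), 0   [and-rule on 1]
4. not (q implies s), 0   [neg-or-rule on 2]
5. not (s implies q), 0   [neg-or-rule on 2]
6. q, 0   [neg-implies-rule on 4]
7. not s, 0   [neg-implies-rule on 4]
8. s, 0   [neg-implies-rule on 5]
9. not q, 0   [neg-implies-rule on 5]
Branch closes: s and not s both at 0.
Every branch closes; the branch above is one of them.

Unsatisfiable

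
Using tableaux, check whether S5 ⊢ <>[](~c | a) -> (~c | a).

Yes, valid

Tableau for the negation ~(<>[](~c | a) -> (~c | a)):
1. ~(<>[](~c | a) -> (~c | a)), u
2. <>[](~c | a), u   [~->-rule on 1]
3. ~(~c | a), u   [~->-rule on 1]
4. c, u   [~|-rule on 3]
5. ~a, u   [~|-rule on 3]
6. [](~c | a), v   [<>-rule on 2: fresh world v, uRv]
7. ~c | a, u   [[]-rule on 6 via vRu]
8. ~c | a, v   [[]-rule on 6 via vRv]
9. a, u   [|-rule on 7 (branches; this branch)]
Accessibility: uRu, uRv, vRu, vRv
Branch closes: a and ~a both at u.
All branches of the negation close; one closing branch shown above.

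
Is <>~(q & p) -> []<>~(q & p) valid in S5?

Valid in S5

Tableau for the negation ~(<>~(q & p) -> []<>~(q & p)):
1. ~(<>~(q & p) -> []<>~(q & p)), w0
2. <>~(q & p), w0   [~->-rule on 1]
3. ~[]<>~(q & p), w0   [~->-rule on 1]
4. ~(q & p), w1   [<>-rule on 2: fresh world w1, w0Rw1]
5. ~p, w1   [~&-rule on 4 (branches; this branch)]
6. ~<>~(q & p), w2   [~[]-rule on 3: fresh world w2, w0Rw2]
7. q & p, w0   [~<>-rule on 6 via w2Rw0]
8. q, w0   [&-rule on 7]
9. p, w0   [&-rule on 7]
10. q & p, w1   [~<>-rule on 6 via w2Rw1]
11. q, w1   [&-rule on 10]
12. p, w1   [&-rule on 10]
Accessibility: w0Rw0, w0Rw1, w0Rw2, w1Rw0, w1Rw1, w1Rw2, w2Rw0, w2Rw1, w2Rw2
Branch closes: p and ~p both at w1.
Every branch of the negation's tableau closes; the branch above is one of them.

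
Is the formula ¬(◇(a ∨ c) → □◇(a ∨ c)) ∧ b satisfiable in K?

1. ¬(◇(a ∨ c) → □◇(a ∨ c)) ∧ b, 0
2. ¬(◇(a ∨ c) → □◇(a ∨ c)), 0   [∧-rule on 1]
3. b, 0   [∧-rule on 1]
4. ◇(a ∨ c), 0   [¬→-rule on 2]
5. ¬□◇(a ∨ c), 0   [¬→-rule on 2]
6. a ∨ c, 1   [◇-rule on 4: fresh world 1, 0R1]
7. c, 1   [∨-rule on 6 (branches; this branch)]
8. ¬◇(a ∨ c), 2   [¬□-rule on 5: fresh world 2, 0R2]
Accessibility: 0R1, 0R2

Yes, satisfiable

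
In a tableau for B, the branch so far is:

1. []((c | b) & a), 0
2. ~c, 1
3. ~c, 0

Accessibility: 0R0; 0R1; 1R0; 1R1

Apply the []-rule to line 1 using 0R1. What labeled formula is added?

(c | b) & a, 1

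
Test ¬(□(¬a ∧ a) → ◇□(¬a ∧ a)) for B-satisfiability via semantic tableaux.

No, unsatisfiable

1. ¬(□(¬a ∧ a) → ◇□(¬a ∧ a)), u
2. □(¬a ∧ a), u
3. ¬◇□(¬a ∧ a), u
4. ¬a ∧ a, u
5. ¬a, u
6. a, u
Accessibility: uRu
Branch closes: a and ¬a both at u.
Every branch closes; the branch above is one of them.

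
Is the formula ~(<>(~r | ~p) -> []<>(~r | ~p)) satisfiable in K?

1. ~(<>(~r | ~p) -> []<>(~r | ~p)), u
2. <>(~r | ~p), u   [~->-rule on 1]
3. ~[]<>(~r | ~p), u   [~->-rule on 1]
4. ~r | ~p, v   [<>-rule on 2: fresh world v, uRv]
5. ~p, v   [|-rule on 4 (branches; this branch)]
6. ~<>(~r | ~p), w   [~[]-rule on 3: fresh world w, uRw]
Accessibility: uRv, uRw

Satisfiable (open branch found)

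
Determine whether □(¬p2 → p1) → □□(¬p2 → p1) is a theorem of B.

Not valid

Tableau for the negation ¬(□(¬p2 → p1) → □□(¬p2 → p1)):
1. ¬(□(¬p2 → p1) → □□(¬p2 → p1)), 0
2. □(¬p2 → p1), 0
3. ¬□□(¬p2 → p1), 0
4. ¬p2 → p1, 0
5. p1, 0
6. ¬□(¬p2 → p1), 1
7. ¬p2 → p1, 1
8. p1, 1
9. ¬(¬p2 → p1), 2
10. ¬p2, 2
11. ¬p1, 2
Accessibility: 0R0, 0R1, 1R0, 1R1, 1R2, 2R1, 2R2
The negation has an open branch (countermodel exists).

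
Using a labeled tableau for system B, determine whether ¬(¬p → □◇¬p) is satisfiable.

1. ¬(¬p → □◇¬p), w0
2. ¬p, w0
3. ¬□◇¬p, w0
4. ¬◇¬p, w1
5. p, w0
Accessibility: w0Rw0, w0Rw1, w1Rw0, w1Rw1
Branch closes: p and ¬p both at w0.
(One branch shown.) All branches close.

No, unsatisfiable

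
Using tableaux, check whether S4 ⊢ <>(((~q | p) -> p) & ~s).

Tableau for the negation ~<>(((~q | p) -> p) & ~s):
1. ~<>(((~q | p) -> p) & ~s), 0
2. ~(((~q | p) -> p) & ~s), 0
3. s, 0
Accessibility: 0R0
The negation has an open branch (countermodel exists).

No, not valid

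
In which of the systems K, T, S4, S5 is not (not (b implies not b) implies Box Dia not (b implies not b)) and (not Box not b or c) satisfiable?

K, T, S4

S4-tableau for the formula:
1. not (not (b implies not b) implies Box Dia not (b implies not b)) and (not Box not b or c), u
2. not (not (b implies not b) implies Box Dia not (b implies not b)), u
3. not Box not b or c, u
4. not (b implies not b), u
5. not Box Dia not (b implies not b), u
6. b, u
7. c, u
8. not Dia not (b implies not b), v
9. b implies not b, v
10. not b, v
Accessibility: uRu, uRv, vRv
Complete open branch: satisfiable in S4, hence also in K, T (this S4-model is also a K-model and a T-model).
S5-tableau for the formula:
1. not (not (b implies not b) implies Box Dia not (b implies not b)) and (not Box not b or c), u
2. not (not (b implies not b) implies Box Dia not (b implies not b)), u
3. not Box not b or c, u
4. not (b implies not b), u
5. not Box Dia not (b implies not b), u
6. b, u
7. c, u
8. not Dia not (b implies not b), v
9. b implies not b, u
10. b implies not b, v
11. not b, u
Accessibility: uRu, uRv, vRu, vRv
Branch closes: b and not b both at u.
Every branch closes (one shown): unsatisfiable in S5.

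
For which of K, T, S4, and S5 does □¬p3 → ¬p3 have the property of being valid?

T, S4, S5

T-tableau for the negation ¬(□¬p3 → ¬p3):
1. ¬(□¬p3 → ¬p3), 0
2. □¬p3, 0
3. p3, 0
4. ¬p3, 0
Accessibility: 0R0
Branch closes: p3 and ¬p3 both at 0.
Every branch closes (one shown): valid in T, hence also in S4, S5 (every theorem of T is a theorem of S4 and S5).
K-tableau for the negation ¬(□¬p3 → ¬p3):
1. ¬(□¬p3 → ¬p3), 0
2. □¬p3, 0
3. p3, 0
Complete open branch: countermodel on a K-frame, so not valid in K.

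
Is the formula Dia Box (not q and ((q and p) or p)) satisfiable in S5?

Satisfiable

1. Dia Box (not q and ((q and p) or p)), w0
2. Box (not q and ((q and p) or p)), w1
3. not q and ((q and p) or p), w0
4. not q, w0
5. (q and p) or p, w0
6. not q and ((q and p) or p), w1
7. not q, w1
8. (q and p) or p, w1
9. p, w0
10. p, w1
Accessibility: w0Rw0, w0Rw1, w1Rw0, w1Rw1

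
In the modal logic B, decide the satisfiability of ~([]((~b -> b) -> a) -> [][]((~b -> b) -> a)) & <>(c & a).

1. ~([]((~b -> b) -> a) -> [][]((~b -> b) -> a)) & <>(c & a), w0
2. ~([]((~b -> b) -> a) -> [][]((~b -> b) -> a)), w0
3. <>(c & a), w0
4. []((~b -> b) -> a), w0
5. ~[][]((~b -> b) -> a), w0
6. (~b -> b) -> a, w0
7. a, w0
8. c & a, w1
9. c, w1
10. a, w1
11. (~b -> b) -> a, w1
12. ~[]((~b -> b) -> a), w2
13. (~b -> b) -> a, w2
14. a, w2
15. ~((~b -> b) -> a), w3
16. ~b -> b, w3
17. ~a, w3
18. b, w3
Accessibility: w0Rw0, w0Rw1, w0Rw2, w1Rw0, w1Rw1, w2Rw0, w2Rw2, w2Rw3, w3Rw2, w3Rw3

Satisfiable (open branch found)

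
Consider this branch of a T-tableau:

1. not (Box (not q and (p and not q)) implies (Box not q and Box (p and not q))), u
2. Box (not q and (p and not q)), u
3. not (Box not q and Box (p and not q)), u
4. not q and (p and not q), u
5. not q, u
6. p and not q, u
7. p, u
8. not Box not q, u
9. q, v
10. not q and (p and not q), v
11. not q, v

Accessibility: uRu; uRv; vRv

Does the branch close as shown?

Yes, closed

Both q and not q appear at v.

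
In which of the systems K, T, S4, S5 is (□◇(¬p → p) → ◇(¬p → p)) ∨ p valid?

K-tableau for the negation ¬((□◇(¬p → p) → ◇(¬p → p)) ∨ p):
1. ¬((□◇(¬p → p) → ◇(¬p → p)) ∨ p), w0
2. ¬(□◇(¬p → p) → ◇(¬p → p)), w0
3. ¬p, w0
4. □◇(¬p → p), w0
5. ¬◇(¬p → p), w0
Complete open branch: countermodel on a K-frame, so not valid in K.
T-tableau for the negation ¬((□◇(¬p → p) → ◇(¬p → p)) ∨ p):
1. ¬((□◇(¬p → p) → ◇(¬p → p)) ∨ p), w0
2. ¬(□◇(¬p → p) → ◇(¬p → p)), w0
3. ¬p, w0
4. □◇(¬p → p), w0
5. ¬◇(¬p → p), w0
6. ◇(¬p → p), w0
7. ¬(¬p → p), w0
8. ¬p → p, w1
9. ◇(¬p → p), w1
10. ¬(¬p → p), w1
11. ¬p, w1
12. p, w1
Accessibility: w0Rw0, w0Rw1, w1Rw1
Branch closes: p and ¬p both at w1.
Every branch closes (one shown): valid in T, hence also in S4, S5 (every theorem of T is a theorem of S4 and S5).

T, S4, S5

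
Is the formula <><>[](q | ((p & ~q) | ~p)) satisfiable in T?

Yes, satisfiable

1. <><>[](q | ((p & ~q) | ~p)), 0
2. <>[](q | ((p & ~q) | ~p)), 1
3. [](q | ((p & ~q) | ~p)), 2
4. q | ((p & ~q) | ~p), 2
5. (p & ~q) | ~p, 2
6. ~p, 2
Accessibility: 0R0, 0R1, 1R1, 1R2, 2R2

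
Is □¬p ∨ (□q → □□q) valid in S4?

Tableau for the negation ¬(□¬p ∨ (□q → □□q)):
1. ¬(□¬p ∨ (□q → □□q)), 0
2. ¬□¬p, 0
3. ¬(□q → □□q), 0
4. □q, 0
5. ¬□□q, 0
6. q, 0
7. p, 1
8. q, 1
9. ¬□q, 2
10. q, 2
11. ¬q, 3
12. q, 3
Accessibility: 0R0, 0R1, 0R2, 0R3, 1R1, 2R2, 2R3, 3R3
Branch closes: q and ¬q both at 3.
Every branch of the negation's tableau closes; the branch above is one of them.

Valid in S4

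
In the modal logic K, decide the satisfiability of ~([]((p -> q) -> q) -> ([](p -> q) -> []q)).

1. ~([]((p -> q) -> q) -> ([](p -> q) -> []q)), w0
2. []((p -> q) -> q), w0
3. ~([](p -> q) -> []q), w0
4. [](p -> q), w0
5. ~[]q, w0
6. ~q, w1
7. (p -> q) -> q, w1
8. p -> q, w1
9. ~(p -> q), w1
10. p, w1
11. q, w1
Accessibility: w0Rw1
Branch closes: q and ~q both at w1.
All branches of the tableau close; one closing branch shown above.

Unsatisfiable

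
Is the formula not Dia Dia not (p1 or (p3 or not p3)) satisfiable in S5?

1. not Dia Dia not (p1 or (p3 or not p3)), u
2. not Dia not (p1 or (p3 or not p3)), u
3. p1 or (p3 or not p3), u
4. p3 or not p3, u
5. not p3, u
Accessibility: uRu

Satisfiable (open branch found)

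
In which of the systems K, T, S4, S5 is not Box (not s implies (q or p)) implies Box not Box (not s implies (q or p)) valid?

S4-tableau for the negation not (not Box (not s implies (q or p)) implies Box not Box (not s implies (q or p))):
1. not (not Box (not s implies (q or p)) implies Box not Box (not s implies (q or p))), 0
2. not Box (not s implies (q or p)), 0   [neg-implies-rule on 1]
3. not Box not Box (not s implies (q or p)), 0   [neg-implies-rule on 1]
4. not (not s implies (q or p)), 1   [neg-Box-rule on 2: fresh world 1, 0R1]
5. not s, 1   [neg-implies-rule on 4]
6. not (q or p), 1   [neg-implies-rule on 4]
7. not q, 1   [neg-or-rule on 6]
8. not p, 1   [neg-or-rule on 6]
9. Box (not s implies (q or p)), 2   [neg-Box-rule on 3: fresh world 2, 0R2]
10. not s implies (q or p), 2   [Box-rule on 9 via 2R2]
11. q or p, 2   [implies-rule on 10 (branches; this branch)]
12. p, 2   [or-rule on 11 (branches; this branch)]
Accessibility: 0R0, 0R1, 0R2, 1R1, 2R2
Complete open branch: countermodel on an S4-frame, so not valid in S4, nor in K, T (the same frame is also a K-frame and a T-frame).
S5-tableau for the negation not (not Box (not s implies (q or p)) implies Box not Box (not s implies (q or p))):
1. not (not Box (not s implies (q or p)) implies Box not Box (not s implies (q or p))), 0
2. not Box (not s implies (q or p)), 0   [neg-implies-rule on 1]
3. not Box not Box (not s implies (q or p)), 0   [neg-implies-rule on 1]
4. not (not s implies (q or p)), 1   [neg-Box-rule on 2: fresh world 1, 0R1]
5. not s, 1   [neg-implies-rule on 4]
6. not (q or p), 1   [neg-implies-rule on 4]
7. not q, 1   [neg-or-rule on 6]
8. not p, 1   [neg-or-rule on 6]
9. Box (not s implies (q or p)), 2   [neg-Box-rule on 3: fresh world 2, 0R2]
10. not s implies (q or p), 0   [Box-rule on 9 via 2R0]
11. not s implies (q or p), 1   [Box-rule on 9 via 2R1]
12. not s implies (q or p), 2   [Box-rule on 9 via 2R2]
13. q or p, 0   [implies-rule on 10 (branches; this branch)]
14. q or p, 1   [implies-rule on 11 (branches; this branch)]
15. q or p, 2   [implies-rule on 12 (branches; this branch)]
16. p, 0   [or-rule on 13 (branches; this branch)]
17. p, 1   [or-rule on 14 (branches; this branch)]
Accessibility: 0R0, 0R1, 0R2, 1R0, 1R1, 1R2, 2R0, 2R1, 2R2
Branch closes: p and not p both at 1.
Every branch closes (one shown): valid in S5.

S5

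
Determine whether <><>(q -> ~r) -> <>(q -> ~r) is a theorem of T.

Tableau for the negation ~(<><>(q -> ~r) -> <>(q -> ~r)):
1. ~(<><>(q -> ~r) -> <>(q -> ~r)), 0
2. <><>(q -> ~r), 0
3. ~<>(q -> ~r), 0
4. ~(q -> ~r), 0
5. q, 0
6. r, 0
7. <>(q -> ~r), 1
8. ~(q -> ~r), 1
9. q, 1
10. r, 1
11. q -> ~r, 2
12. ~r, 2
Accessibility: 0R0, 0R1, 1R1, 1R2, 2R2
The negation has an open branch (countermodel exists).

Not valid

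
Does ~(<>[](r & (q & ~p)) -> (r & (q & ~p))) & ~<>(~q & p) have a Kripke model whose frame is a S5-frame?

1. ~(<>[](r & (q & ~p)) -> (r & (q & ~p))) & ~<>(~q & p), 0
2. ~(<>[](r & (q & ~p)) -> (r & (q & ~p))), 0
3. ~<>(~q & p), 0
4. <>[](r & (q & ~p)), 0
5. ~(r & (q & ~p)), 0
6. ~(~q & p), 0
7. ~(q & ~p), 0
8. ~p, 0
9. ~q, 0
10. [](r & (q & ~p)), 1
11. ~(~q & p), 1
12. r & (q & ~p), 0
13. r, 0
14. q & ~p, 0
15. q, 0
Accessibility: 0R0, 0R1, 1R0, 1R1
Branch closes: q and ~q both at 0.
All branches of the tableau close; one closing branch shown above.

Unsatisfiable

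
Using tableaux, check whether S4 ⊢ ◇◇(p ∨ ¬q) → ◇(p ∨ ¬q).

Tableau for the negation ¬(◇◇(p ∨ ¬q) → ◇(p ∨ ¬q)):
1. ¬(◇◇(p ∨ ¬q) → ◇(p ∨ ¬q)), u
2. ◇◇(p ∨ ¬q), u   [¬→-rule on 1]
3. ¬◇(p ∨ ¬q), u   [¬→-rule on 1]
4. ¬(p ∨ ¬q), u   [¬◇-rule on 3 via uRu]
5. ¬p, u   [¬∨-rule on 4]
6. q, u   [¬∨-rule on 4]
7. ◇(p ∨ ¬q), v   [◇-rule on 2: fresh world v, uRv]
8. ¬(p ∨ ¬q), v   [¬◇-rule on 3 via uRv]
9. ¬p, v   [¬∨-rule on 8]
10. q, v   [¬∨-rule on 8]
11. p ∨ ¬q, w   [◇-rule on 7: fresh world w, vRw]
12. ¬(p ∨ ¬q), w   [¬◇-rule on 3 via uRw]
13. ¬p, w   [¬∨-rule on 12]
14. q, w   [¬∨-rule on 12]
15. ¬q, w   [∨-rule on 11 (branches; this branch)]
Accessibility: uRu, uRv, uRw, vRv, vRw, wRw
Branch closes: q and ¬q both at w.
All branches of the negation close; one closing branch shown above.

Valid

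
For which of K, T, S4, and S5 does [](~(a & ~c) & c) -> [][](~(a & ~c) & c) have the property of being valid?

T-tableau for the negation ~([](~(a & ~c) & c) -> [][](~(a & ~c) & c)):
1. ~([](~(a & ~c) & c) -> [][](~(a & ~c) & c)), 0
2. [](~(a & ~c) & c), 0
3. ~[][](~(a & ~c) & c), 0
4. ~(a & ~c) & c, 0
5. ~(a & ~c), 0
6. c, 0
7. ~[](~(a & ~c) & c), 1
8. ~(a & ~c) & c, 1
9. ~(a & ~c), 1
10. c, 1
11. ~(~(a & ~c) & c), 2
12. ~c, 2
Accessibility: 0R0, 0R1, 1R1, 1R2, 2R2
Complete open branch: countermodel on a T-frame, so not valid in T, nor in K (the same frame is also a K-frame).
S4-tableau for the negation ~([](~(a & ~c) & c) -> [][](~(a & ~c) & c)):
1. ~([](~(a & ~c) & c) -> [][](~(a & ~c) & c)), 0
2. [](~(a & ~c) & c), 0
3. ~[][](~(a & ~c) & c), 0
4. ~(a & ~c) & c, 0
5. ~(a & ~c), 0
6. c, 0
7. ~[](~(a & ~c) & c), 1
8. ~(a & ~c) & c, 1
9. ~(a & ~c), 1
10. c, 1
11. ~(~(a & ~c) & c), 2
12. ~(a & ~c) & c, 2
13. ~(a & ~c), 2
14. c, 2
15. a & ~c, 2
16. a, 2
17. ~c, 2
Accessibility: 0R0, 0R1, 0R2, 1R1, 1R2, 2R2
Branch closes: c and ~c both at 2.
Every branch closes (one shown): valid in S4, hence also in S5 (every theorem of S4 is a theorem of S5).

S4, S5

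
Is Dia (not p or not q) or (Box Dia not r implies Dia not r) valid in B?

Valid

Tableau for the negation not (Dia (not p or not q) or (Box Dia not r implies Dia not r)):
1. not (Dia (not p or not q) or (Box Dia not r implies Dia not r)), u
2. not Dia (not p or not q), u   [neg-or-rule on 1]
3. not (Box Dia not r implies Dia not r), u   [neg-or-rule on 1]
4. Box Dia not r, u   [neg-implies-rule on 3]
5. not Dia not r, u   [neg-implies-rule on 3]
6. not (not p or not q), u   [neg-Dia-rule on 2 via uRu]
7. p, u   [neg-or-rule on 6]
8. q, u   [neg-or-rule on 6]
9. Dia not r, u   [Box-rule on 4 via uRu]
10. r, u   [neg-Dia-rule on 5 via uRu]
11. not r, v   [Dia-rule on 9: fresh world v, uRv]
12. not (not p or not q), v   [neg-Dia-rule on 2 via uRv]
13. p, v   [neg-or-rule on 12]
14. q, v   [neg-or-rule on 12]
15. Dia not r, v   [Box-rule on 4 via uRv]
16. r, v   [neg-Dia-rule on 5 via uRv]
Accessibility: uRu, uRv, vRu, vRv
Branch closes: r and not r both at v.
Every branch of the negation's tableau closes; the branch above is one of them.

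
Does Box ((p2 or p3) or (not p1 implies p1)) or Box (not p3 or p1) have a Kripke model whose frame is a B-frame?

1. Box ((p2 or p3) or (not p1 implies p1)) or Box (not p3 or p1), u
2. Box (not p3 or p1), u   [or-rule on 1 (branches; this branch)]
3. not p3 or p1, u   [Box-rule on 2 via uRu]
4. p1, u   [or-rule on 3 (branches; this branch)]
Accessibility: uRu

Satisfiable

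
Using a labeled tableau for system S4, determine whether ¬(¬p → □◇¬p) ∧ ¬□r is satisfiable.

Satisfiable

1. ¬(¬p → □◇¬p) ∧ ¬□r, u
2. ¬(¬p → □◇¬p), u
3. ¬□r, u
4. ¬p, u
5. ¬□◇¬p, u
6. ¬r, v
7. ¬◇¬p, w
8. p, w
Accessibility: uRu, uRv, uRw, vRv, wRw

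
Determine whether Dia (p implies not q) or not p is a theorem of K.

Tableau for the negation not (Dia (p implies not q) or not p):
1. not (Dia (p implies not q) or not p), 0
2. not Dia (p implies not q), 0
3. p, 0
The negation has an open branch (countermodel exists).

Invalid (countermodel exists)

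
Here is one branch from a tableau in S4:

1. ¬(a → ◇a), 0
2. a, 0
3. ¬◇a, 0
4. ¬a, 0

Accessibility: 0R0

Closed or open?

Both a and ¬a appear at 0.

Yes, closed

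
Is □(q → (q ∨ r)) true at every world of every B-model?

Yes, valid

Tableau for the negation ¬□(q → (q ∨ r)):
1. ¬□(q → (q ∨ r)), u
2. ¬(q → (q ∨ r)), v   [¬□-rule on 1: fresh world v, uRv]
3. q, v   [¬→-rule on 2]
4. ¬(q ∨ r), v   [¬→-rule on 2]
5. ¬q, v   [¬∨-rule on 4]
6. ¬r, v   [¬∨-rule on 4]
Accessibility: uRu, uRv, vRu, vRv
Branch closes: q and ¬q both at v.
All branches of the negation close; one closing branch shown above.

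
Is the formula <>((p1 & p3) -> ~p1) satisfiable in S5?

Yes, satisfiable

1. <>((p1 & p3) -> ~p1), w0
2. (p1 & p3) -> ~p1, w1   [<>-rule on 1: fresh world w1, w0Rw1]
3. ~p1, w1   [->-rule on 2 (branches; this branch)]
Accessibility: w0Rw0, w0Rw1, w1Rw0, w1Rw1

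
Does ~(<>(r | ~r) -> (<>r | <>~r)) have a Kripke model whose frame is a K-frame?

1. ~(<>(r | ~r) -> (<>r | <>~r)), w0
2. <>(r | ~r), w0
3. ~(<>r | <>~r), w0
4. ~<>r, w0
5. ~<>~r, w0
6. r | ~r, w1
7. ~r, w1
8. r, w1
Accessibility: w0Rw1
Branch closes: r and ~r both at w1.
All branches of the tableau close; one closing branch shown above.

Unsatisfiable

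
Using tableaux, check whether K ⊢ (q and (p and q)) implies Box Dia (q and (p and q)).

Invalid (countermodel exists)

Tableau for the negation not ((q and (p and q)) implies Box Dia (q and (p and q))):
1. not ((q and (p and q)) implies Box Dia (q and (p and q))), 0
2. q and (p and q), 0   [neg-implies-rule on 1]
3. not Box Dia (q and (p and q)), 0   [neg-implies-rule on 1]
4. q, 0   [and-rule on 2]
5. p and q, 0   [and-rule on 2]
6. p, 0   [and-rule on 5]
7. not Dia (q and (p and q)), 1   [neg-Box-rule on 3: fresh world 1, 0R1]
Accessibility: 0R1
The negation has an open branch (countermodel exists).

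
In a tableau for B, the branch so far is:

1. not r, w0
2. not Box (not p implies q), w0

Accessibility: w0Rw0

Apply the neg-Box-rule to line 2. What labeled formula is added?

a fresh world w1 with w0Rw1, and not (not p implies q) at w1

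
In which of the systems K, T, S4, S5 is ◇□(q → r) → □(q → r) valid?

S5

S5-tableau for the negation ¬(◇□(q → r) → □(q → r)):
1. ¬(◇□(q → r) → □(q → r)), u
2. ◇□(q → r), u   [¬→-rule on 1]
3. ¬□(q → r), u   [¬→-rule on 1]
4. □(q → r), v   [◇-rule on 2: fresh world v, uRv]
5. q → r, u   [□-rule on 4 via vRu]
6. q → r, v   [□-rule on 4 via vRv]
7. r, u   [→-rule on 5 (branches; this branch)]
8. r, v   [→-rule on 6 (branches; this branch)]
9. ¬(q → r), w   [¬□-rule on 3: fresh world w, uRw]
10. q, w   [¬→-rule on 9]
11. ¬r, w   [¬→-rule on 9]
12. q → r, w   [□-rule on 4 via vRw]
13. r, w   [→-rule on 12 (branches; this branch)]
Accessibility: uRu, uRv, uRw, vRu, vRv, vRw, wRu, wRv, wRw
Branch closes: r and ¬r both at w.
Every branch closes (one shown): valid in S5.
S4-tableau for the negation ¬(◇□(q → r) → □(q → r)):
1. ¬(◇□(q → r) → □(q → r)), u
2. ◇□(q → r), u   [¬→-rule on 1]
3. ¬□(q → r), u   [¬→-rule on 1]
4. □(q → r), v   [◇-rule on 2: fresh world v, uRv]
5. q → r, v   [□-rule on 4 via vRv]
6. r, v   [→-rule on 5 (branches; this branch)]
7. ¬(q → r), w   [¬□-rule on 3: fresh world w, uRw]
8. q, w   [¬→-rule on 7]
9. ¬r, w   [¬→-rule on 7]
Accessibility: uRu, uRv, uRw, vRv, wRw
Complete open branch: countermodel on an S4-frame, so not valid in S4, nor in K, T (the same frame is also a K-frame and a T-frame).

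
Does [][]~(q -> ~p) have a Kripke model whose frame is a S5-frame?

Yes, satisfiable

1. [][]~(q -> ~p), 0
2. []~(q -> ~p), 0   [[]-rule on 1 via 0R0]
3. ~(q -> ~p), 0   [[]-rule on 2 via 0R0]
4. q, 0   [~->-rule on 3]
5. p, 0   [~->-rule on 3]
Accessibility: 0R0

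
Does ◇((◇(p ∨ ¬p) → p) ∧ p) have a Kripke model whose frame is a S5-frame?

1. ◇((◇(p ∨ ¬p) → p) ∧ p), u
2. (◇(p ∨ ¬p) → p) ∧ p, v
3. ◇(p ∨ ¬p) → p, v
4. p, v
Accessibility: uRu, uRv, vRu, vRv

Satisfiable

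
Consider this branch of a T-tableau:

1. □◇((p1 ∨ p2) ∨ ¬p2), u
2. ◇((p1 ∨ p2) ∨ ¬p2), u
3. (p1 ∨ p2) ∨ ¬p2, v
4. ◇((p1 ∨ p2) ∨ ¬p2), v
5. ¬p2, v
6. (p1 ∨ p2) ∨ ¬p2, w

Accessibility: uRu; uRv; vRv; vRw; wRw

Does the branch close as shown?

There is no literal clash: for every atom and world, at most one sign appears.

Not closed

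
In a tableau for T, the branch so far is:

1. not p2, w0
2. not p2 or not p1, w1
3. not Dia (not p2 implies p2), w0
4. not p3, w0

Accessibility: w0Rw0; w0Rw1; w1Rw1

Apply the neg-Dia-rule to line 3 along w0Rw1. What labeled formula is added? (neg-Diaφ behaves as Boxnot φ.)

neg-Diaφ behaves as Boxnot φ: propagate the negated body to each accessible world.

not (not p2 implies p2), w1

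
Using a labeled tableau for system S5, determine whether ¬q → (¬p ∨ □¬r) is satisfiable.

1. ¬q → (¬p ∨ □¬r), 0
2. ¬p ∨ □¬r, 0   [→-rule on 1 (branches; this branch)]
3. □¬r, 0   [∨-rule on 2 (branches; this branch)]
4. ¬r, 0   [□-rule on 3 via 0R0]
Accessibility: 0R0

Satisfiable (open branch found)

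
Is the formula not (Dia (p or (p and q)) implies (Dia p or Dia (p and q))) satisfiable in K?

1. not (Dia (p or (p and q)) implies (Dia p or Dia (p and q))), 0
2. Dia (p or (p and q)), 0   [neg-implies-rule on 1]
3. not (Dia p or Dia (p and q)), 0   [neg-implies-rule on 1]
4. not Dia p, 0   [neg-or-rule on 3]
5. not Dia (p and q), 0   [neg-or-rule on 3]
6. p or (p and q), 1   [Dia-rule on 2: fresh world 1, 0R1]
7. not p, 1   [neg-Dia-rule on 4 via 0R1]
8. not (p and q), 1   [neg-Dia-rule on 5 via 0R1]
9. p and q, 1   [or-rule on 6 (branches; this branch)]
10. p, 1   [and-rule on 9]
11. q, 1   [and-rule on 9]
Accessibility: 0R1
Branch closes: p and not p both at 1.
(One branch shown.) All branches close.

Unsatisfiable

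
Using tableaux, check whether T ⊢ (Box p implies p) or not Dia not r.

Valid in T

Tableau for the negation not ((Box p implies p) or not Dia not r):
1. not ((Box p implies p) or not Dia not r), u
2. not (Box p implies p), u   [neg-or-rule on 1]
3. Dia not r, u   [neg-or-rule on 1]
4. Box p, u   [neg-implies-rule on 2]
5. not p, u   [neg-implies-rule on 2]
6. p, u   [Box-rule on 4 via uRu]
Accessibility: uRu
Branch closes: p and not p both at u.
All branches of the negation close; one closing branch shown above.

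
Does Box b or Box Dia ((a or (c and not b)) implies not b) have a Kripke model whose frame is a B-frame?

Yes, satisfiable

1. Box b or Box Dia ((a or (c and not b)) implies not b), w0
2. Box Dia ((a or (c and not b)) implies not b), w0   [or-rule on 1 (branches; this branch)]
3. Dia ((a or (c and not b)) implies not b), w0   [Box-rule on 2 via w0Rw0]
4. (a or (c and not b)) implies not b, w1   [Dia-rule on 3: fresh world w1, w0Rw1]
5. Dia ((a or (c and not b)) implies not b), w1   [Box-rule on 2 via w0Rw1]
6. not b, w1   [implies-rule on 4 (branches; this branch)]
7. (a or (c and not b)) implies not b, w2   [Dia-rule on 5: fresh world w2, w1Rw2]
8. not b, w2   [implies-rule on 7 (branches; this branch)]
Accessibility: w0Rw0, w0Rw1, w1Rw0, w1Rw1, w1Rw2, w2Rw1, w2Rw2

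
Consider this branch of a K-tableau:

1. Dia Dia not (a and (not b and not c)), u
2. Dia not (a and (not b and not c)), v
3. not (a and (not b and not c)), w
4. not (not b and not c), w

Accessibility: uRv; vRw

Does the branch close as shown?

No world carries both an atom and its negation.

Open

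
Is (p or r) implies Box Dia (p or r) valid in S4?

Tableau for the negation not ((p or r) implies Box Dia (p or r)):
1. not ((p or r) implies Box Dia (p or r)), u
2. p or r, u
3. not Box Dia (p or r), u
4. r, u
5. not Dia (p or r), v
6. not (p or r), v
7. not p, v
8. not r, v
Accessibility: uRu, uRv, vRv
The negation has an open branch (countermodel exists).

No, not valid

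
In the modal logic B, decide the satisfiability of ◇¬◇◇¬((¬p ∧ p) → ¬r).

Satisfiable

1. ◇¬◇◇¬((¬p ∧ p) → ¬r), u
2. ¬◇◇¬((¬p ∧ p) → ¬r), v   [◇-rule on 1: fresh world v, uRv]
3. ¬◇¬((¬p ∧ p) → ¬r), u   [¬◇-rule on 2 via vRu]
4. ¬◇¬((¬p ∧ p) → ¬r), v   [¬◇-rule on 2 via vRv]
5. (¬p ∧ p) → ¬r, u   [¬◇-rule on 3 via uRu]
6. (¬p ∧ p) → ¬r, v   [¬◇-rule on 3 via uRv]
7. ¬r, u   [→-rule on 5 (branches; this branch)]
8. ¬r, v   [→-rule on 6 (branches; this branch)]
Accessibility: uRu, uRv, vRu, vRv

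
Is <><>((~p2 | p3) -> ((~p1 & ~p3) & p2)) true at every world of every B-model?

Tableau for the negation ~<><>((~p2 | p3) -> ((~p1 & ~p3) & p2)):
1. ~<><>((~p2 | p3) -> ((~p1 & ~p3) & p2)), 0
2. ~<>((~p2 | p3) -> ((~p1 & ~p3) & p2)), 0
3. ~((~p2 | p3) -> ((~p1 & ~p3) & p2)), 0
4. ~p2 | p3, 0
5. ~((~p1 & ~p3) & p2), 0
6. p3, 0
7. ~p2, 0
Accessibility: 0R0
The negation has an open branch (countermodel exists).

Not valid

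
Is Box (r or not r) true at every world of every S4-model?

Yes, valid

Tableau for the negation not Box (r or not r):
1. not Box (r or not r), w0
2. not (r or not r), w1   [neg-Box-rule on 1: fresh world w1, w0Rw1]
3. not r, w1   [neg-or-rule on 2]
4. r, w1   [neg-or-rule on 2]
Accessibility: w0Rw0, w0Rw1, w1Rw1
Branch closes: r and not r both at w1.
Every branch of the negation's tableau closes; the branch above is one of them.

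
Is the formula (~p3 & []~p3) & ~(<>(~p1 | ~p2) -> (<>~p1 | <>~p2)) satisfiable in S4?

1. (~p3 & []~p3) & ~(<>(~p1 | ~p2) -> (<>~p1 | <>~p2)), 0
2. ~p3 & []~p3, 0
3. ~(<>(~p1 | ~p2) -> (<>~p1 | <>~p2)), 0
4. ~p3, 0
5. []~p3, 0
6. <>(~p1 | ~p2), 0
7. ~(<>~p1 | <>~p2), 0
8. ~<>~p1, 0
9. ~<>~p2, 0
10. p1, 0
11. p2, 0
12. ~p1 | ~p2, 1
13. ~p3, 1
14. p1, 1
15. p2, 1
16. ~p2, 1
Accessibility: 0R0, 0R1, 1R1
Branch closes: p2 and ~p2 both at 1.
All branches of the tableau close; one closing branch shown above.

No, unsatisfiable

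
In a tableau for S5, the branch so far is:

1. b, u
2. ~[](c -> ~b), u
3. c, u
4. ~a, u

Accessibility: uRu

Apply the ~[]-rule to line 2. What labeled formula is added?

a fresh world v with uRv, and ~(c -> ~b) at v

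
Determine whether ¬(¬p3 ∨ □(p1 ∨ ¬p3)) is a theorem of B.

Tableau for the negation ¬p3 ∨ □(p1 ∨ ¬p3):
1. ¬p3 ∨ □(p1 ∨ ¬p3), w0
2. □(p1 ∨ ¬p3), w0   [∨-rule on 1 (branches; this branch)]
3. p1 ∨ ¬p3, w0   [□-rule on 2 via w0Rw0]
4. ¬p3, w0   [∨-rule on 3 (branches; this branch)]
Accessibility: w0Rw0
The negation has an open branch (countermodel exists).

Invalid (countermodel exists)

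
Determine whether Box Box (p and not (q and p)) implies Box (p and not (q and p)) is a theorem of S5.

Tableau for the negation not (Box Box (p and not (q and p)) implies Box (p and not (q and p))):
1. not (Box Box (p and not (q and p)) implies Box (p and not (q and p))), w0
2. Box Box (p and not (q and p)), w0   [neg-implies-rule on 1]
3. not Box (p and not (q and p)), w0   [neg-implies-rule on 1]
4. Box (p and not (q and p)), w0   [Box-rule on 2 via w0Rw0]
5. p and not (q and p), w0   [Box-rule on 4 via w0Rw0]
6. p, w0   [and-rule on 5]
7. not (q and p), w0   [and-rule on 5]
8. not q, w0   [neg-and-rule on 7 (branches; this branch)]
9. not (p and not (q and p)), w1   [neg-Box-rule on 3: fresh world w1, w0Rw1]
10. Box (p and not (q and p)), w1   [Box-rule on 2 via w0Rw1]
11. p and not (q and p), w1   [Box-rule on 4 via w0Rw1]
12. p, w1   [and-rule on 11]
13. not (q and p), w1   [and-rule on 11]
14. q and p, w1   [neg-and-rule on 9 (branches; this branch)]
15. q, w1   [and-rule on 14]
16. not p, w1   [neg-and-rule on 13 (branches; this branch)]
Accessibility: w0Rw0, w0Rw1, w1Rw0, w1Rw1
Branch closes: p and not p both at w1.
All branches of the negation close; one closing branch shown above.

Valid in S5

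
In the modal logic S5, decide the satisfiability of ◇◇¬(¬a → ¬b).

Yes, satisfiable

1. ◇◇¬(¬a → ¬b), u
2. ◇¬(¬a → ¬b), v   [◇-rule on 1: fresh world v, uRv]
3. ¬(¬a → ¬b), w   [◇-rule on 2: fresh world w, vRw]
4. ¬a, w   [¬→-rule on 3]
5. b, w   [¬→-rule on 3]
Accessibility: uRu, uRv, uRw, vRu, vRv, vRw, wRu, wRv, wRw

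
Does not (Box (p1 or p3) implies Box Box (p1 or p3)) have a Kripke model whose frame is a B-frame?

1. not (Box (p1 or p3) implies Box Box (p1 or p3)), 0
2. Box (p1 or p3), 0
3. not Box Box (p1 or p3), 0
4. p1 or p3, 0
5. p3, 0
6. not Box (p1 or p3), 1
7. p1 or p3, 1
8. p3, 1
9. not (p1 or p3), 2
10. not p1, 2
11. not p3, 2
Accessibility: 0R0, 0R1, 1R0, 1R1, 1R2, 2R1, 2R2

Satisfiable (open branch found)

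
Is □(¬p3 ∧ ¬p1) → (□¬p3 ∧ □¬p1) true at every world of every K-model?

Tableau for the negation ¬(□(¬p3 ∧ ¬p1) → (□¬p3 ∧ □¬p1)):
1. ¬(□(¬p3 ∧ ¬p1) → (□¬p3 ∧ □¬p1)), 0
2. □(¬p3 ∧ ¬p1), 0
3. ¬(□¬p3 ∧ □¬p1), 0
4. ¬□¬p1, 0
5. p1, 1
6. ¬p3 ∧ ¬p1, 1
7. ¬p3, 1
8. ¬p1, 1
Accessibility: 0R1
Branch closes: p1 and ¬p1 both at 1.
Every branch of the negation's tableau closes; the branch above is one of them.

Yes, valid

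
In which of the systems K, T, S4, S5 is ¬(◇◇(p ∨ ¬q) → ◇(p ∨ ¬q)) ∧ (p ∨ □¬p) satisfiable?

K, T

T-tableau for the formula:
1. ¬(◇◇(p ∨ ¬q) → ◇(p ∨ ¬q)) ∧ (p ∨ □¬p), w0
2. ¬(◇◇(p ∨ ¬q) → ◇(p ∨ ¬q)), w0
3. p ∨ □¬p, w0
4. ◇◇(p ∨ ¬q), w0
5. ¬◇(p ∨ ¬q), w0
6. ¬(p ∨ ¬q), w0
7. ¬p, w0
8. q, w0
9. □¬p, w0
10. ◇(p ∨ ¬q), w1
11. ¬(p ∨ ¬q), w1
12. ¬p, w1
13. q, w1
14. p ∨ ¬q, w2
15. ¬q, w2
Accessibility: w0Rw0, w0Rw1, w1Rw1, w1Rw2, w2Rw2
Complete open branch: satisfiable in T, hence also in K (this T-model is also a K-model).
S4-tableau for the formula:
1. ¬(◇◇(p ∨ ¬q) → ◇(p ∨ ¬q)) ∧ (p ∨ □¬p), w0
2. ¬(◇◇(p ∨ ¬q) → ◇(p ∨ ¬q)), w0
3. p ∨ □¬p, w0
4. ◇◇(p ∨ ¬q), w0
5. ¬◇(p ∨ ¬q), w0
6. ¬(p ∨ ¬q), w0
7. ¬p, w0
8. q, w0
9. □¬p, w0
10. ◇(p ∨ ¬q), w1
11. ¬(p ∨ ¬q), w1
12. ¬p, w1
13. q, w1
14. p ∨ ¬q, w2
15. ¬(p ∨ ¬q), w2
16. ¬p, w2
17. q, w2
18. ¬q, w2
Accessibility: w0Rw0, w0Rw1, w0Rw2, w1Rw1, w1Rw2, w2Rw2
Branch closes: q and ¬q both at w2.
Every branch closes (one shown): unsatisfiable in S4, hence also in S5 (every S5-frame is an S4-frame).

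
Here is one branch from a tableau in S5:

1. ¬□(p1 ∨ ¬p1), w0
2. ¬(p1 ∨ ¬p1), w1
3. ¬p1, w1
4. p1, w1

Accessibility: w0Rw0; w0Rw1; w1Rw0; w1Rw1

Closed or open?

Both p1 and ¬p1 appear at w1.

Yes, closed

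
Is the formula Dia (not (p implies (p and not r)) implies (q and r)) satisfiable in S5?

1. Dia (not (p implies (p and not r)) implies (q and r)), 0
2. not (p implies (p and not r)) implies (q and r), 1
3. q and r, 1
4. q, 1
5. r, 1
Accessibility: 0R0, 0R1, 1R0, 1R1

Yes, satisfiable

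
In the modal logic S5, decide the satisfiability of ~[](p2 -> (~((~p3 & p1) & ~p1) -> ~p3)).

Yes, satisfiable

1. ~[](p2 -> (~((~p3 & p1) & ~p1) -> ~p3)), w0
2. ~(p2 -> (~((~p3 & p1) & ~p1) -> ~p3)), w1
3. p2, w1
4. ~(~((~p3 & p1) & ~p1) -> ~p3), w1
5. ~((~p3 & p1) & ~p1), w1
6. p3, w1
7. p1, w1
Accessibility: w0Rw0, w0Rw1, w1Rw0, w1Rw1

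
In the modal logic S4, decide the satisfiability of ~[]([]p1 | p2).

Satisfiable

1. ~[]([]p1 | p2), w0
2. ~([]p1 | p2), w1   [~[]-rule on 1: fresh world w1, w0Rw1]
3. ~[]p1, w1   [~|-rule on 2]
4. ~p2, w1   [~|-rule on 2]
5. ~p1, w2   [~[]-rule on 3: fresh world w2, w1Rw2]
Accessibility: w0Rw0, w0Rw1, w0Rw2, w1Rw1, w1Rw2, w2Rw2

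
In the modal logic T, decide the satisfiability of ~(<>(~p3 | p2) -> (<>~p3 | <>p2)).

1. ~(<>(~p3 | p2) -> (<>~p3 | <>p2)), u
2. <>(~p3 | p2), u
3. ~(<>~p3 | <>p2), u
4. ~<>~p3, u
5. ~<>p2, u
6. p3, u
7. ~p2, u
8. ~p3 | p2, v
9. p3, v
10. ~p2, v
11. p2, v
Accessibility: uRu, uRv, vRv
Branch closes: p2 and ~p2 both at v.
All branches of the tableau close; one closing branch shown above.

No, unsatisfiable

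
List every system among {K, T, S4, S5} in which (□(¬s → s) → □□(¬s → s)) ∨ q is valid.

S4-tableau for the negation ¬((□(¬s → s) → □□(¬s → s)) ∨ q):
1. ¬((□(¬s → s) → □□(¬s → s)) ∨ q), u
2. ¬(□(¬s → s) → □□(¬s → s)), u
3. ¬q, u
4. □(¬s → s), u
5. ¬□□(¬s → s), u
6. ¬s → s, u
7. s, u
8. ¬□(¬s → s), v
9. ¬s → s, v
10. s, v
11. ¬(¬s → s), w
12. ¬s, w
13. ¬s → s, w
14. s, w
Accessibility: uRu, uRv, uRw, vRv, vRw, wRw
Branch closes: s and ¬s both at w.
Every branch closes (one shown): valid in S4, hence also in S5 (every theorem of S4 is a theorem of S5).
T-tableau for the negation ¬((□(¬s → s) → □□(¬s → s)) ∨ q):
1. ¬((□(¬s → s) → □□(¬s → s)) ∨ q), u
2. ¬(□(¬s → s) → □□(¬s → s)), u
3. ¬q, u
4. □(¬s → s), u
5. ¬□□(¬s → s), u
6. ¬s → s, u
7. s, u
8. ¬□(¬s → s), v
9. ¬s → s, v
10. s, v
11. ¬(¬s → s), w
12. ¬s, w
Accessibility: uRu, uRv, vRv, vRw, wRw
Complete open branch: countermodel on a T-frame, so not valid in T, nor in K (the same frame is also a K-frame).

S4, S5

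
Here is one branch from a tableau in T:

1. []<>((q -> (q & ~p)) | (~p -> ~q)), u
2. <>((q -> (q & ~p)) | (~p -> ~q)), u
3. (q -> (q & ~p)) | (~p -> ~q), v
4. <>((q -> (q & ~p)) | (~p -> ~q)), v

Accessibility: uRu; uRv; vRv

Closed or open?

No world carries both an atom and its negation.

Not closed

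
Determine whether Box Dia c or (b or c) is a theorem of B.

Tableau for the negation not (Box Dia c or (b or c)):
1. not (Box Dia c or (b or c)), w0
2. not Box Dia c, w0   [neg-or-rule on 1]
3. not (b or c), w0   [neg-or-rule on 1]
4. not b, w0   [neg-or-rule on 3]
5. not c, w0   [neg-or-rule on 3]
6. not Dia c, w1   [neg-Box-rule on 2: fresh world w1, w0Rw1]
7. not c, w1   [neg-Dia-rule on 6 via w1Rw1]
Accessibility: w0Rw0, w0Rw1, w1Rw0, w1Rw1
The negation has an open branch (countermodel exists).

Invalid (countermodel exists)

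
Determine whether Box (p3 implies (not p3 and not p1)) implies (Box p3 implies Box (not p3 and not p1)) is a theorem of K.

Tableau for the negation not (Box (p3 implies (not p3 and not p1)) implies (Box p3 implies Box (not p3 and not p1))):
1. not (Box (p3 implies (not p3 and not p1)) implies (Box p3 implies Box (not p3 and not p1))), 0
2. Box (p3 implies (not p3 and not p1)), 0
3. not (Box p3 implies Box (not p3 and not p1)), 0
4. Box p3, 0
5. not Box (not p3 and not p1), 0
6. not (not p3 and not p1), 1
7. p3 implies (not p3 and not p1), 1
8. p3, 1
9. p1, 1
10. not p3 and not p1, 1
11. not p3, 1
12. not p1, 1
Accessibility: 0R1
Branch closes: p3 and not p3 both at 1.
All branches of the negation close; one closing branch shown above.

Yes, valid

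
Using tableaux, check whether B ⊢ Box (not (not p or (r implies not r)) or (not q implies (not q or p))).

Valid in B

Tableau for the negation not Box (not (not p or (r implies not r)) or (not q implies (not q or p))):
1. not Box (not (not p or (r implies not r)) or (not q implies (not q or p))), 0
2. not (not (not p or (r implies not r)) or (not q implies (not q or p))), 1
3. not p or (r implies not r), 1
4. not (not q implies (not q or p)), 1
5. not q, 1
6. not (not q or p), 1
7. q, 1
8. not p, 1
Accessibility: 0R0, 0R1, 1R0, 1R1
Branch closes: q and not q both at 1.
All branches of the negation close; one closing branch shown above.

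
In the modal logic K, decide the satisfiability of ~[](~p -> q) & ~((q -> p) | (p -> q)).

No, unsatisfiable

1. ~[](~p -> q) & ~((q -> p) | (p -> q)), 0
2. ~[](~p -> q), 0   [&-rule on 1]
3. ~((q -> p) | (p -> q)), 0   [&-rule on 1]
4. ~(q -> p), 0   [~|-rule on 3]
5. ~(p -> q), 0   [~|-rule on 3]
6. q, 0   [~->-rule on 4]
7. ~p, 0   [~->-rule on 4]
8. p, 0   [~->-rule on 5]
9. ~q, 0   [~->-rule on 5]
Branch closes: p and ~p both at 0.
(One branch shown.) All branches close.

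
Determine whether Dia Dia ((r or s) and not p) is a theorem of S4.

No, not valid

Tableau for the negation not Dia Dia ((r or s) and not p):
1. not Dia Dia ((r or s) and not p), w0
2. not Dia ((r or s) and not p), w0
3. not ((r or s) and not p), w0
4. p, w0
Accessibility: w0Rw0
The negation has an open branch (countermodel exists).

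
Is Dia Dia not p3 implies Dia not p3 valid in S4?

Tableau for the negation not (Dia Dia not p3 implies Dia not p3):
1. not (Dia Dia not p3 implies Dia not p3), u
2. Dia Dia not p3, u   [neg-implies-rule on 1]
3. not Dia not p3, u   [neg-implies-rule on 1]
4. p3, u   [neg-Dia-rule on 3 via uRu]
5. Dia not p3, v   [Dia-rule on 2: fresh world v, uRv]
6. p3, v   [neg-Dia-rule on 3 via uRv]
7. not p3, w   [Dia-rule on 5: fresh world w, vRw]
8. p3, w   [neg-Dia-rule on 3 via uRw]
Accessibility: uRu, uRv, uRw, vRv, vRw, wRw
Branch closes: p3 and not p3 both at w.
Every branch of the negation's tableau closes; the branch above is one of them.

Yes, valid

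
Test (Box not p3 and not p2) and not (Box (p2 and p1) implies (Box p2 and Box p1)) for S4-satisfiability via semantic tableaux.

Unsatisfiable (every branch closes)

1. (Box not p3 and not p2) and not (Box (p2 and p1) implies (Box p2 and Box p1)), u
2. Box not p3 and not p2, u   [and-rule on 1]
3. not (Box (p2 and p1) implies (Box p2 and Box p1)), u   [and-rule on 1]
4. Box not p3, u   [and-rule on 2]
5. not p2, u   [and-rule on 2]
6. Box (p2 and p1), u   [neg-implies-rule on 3]
7. not (Box p2 and Box p1), u   [neg-implies-rule on 3]
8. not p3, u   [Box-rule on 4 via uRu]
9. p2 and p1, u   [Box-rule on 6 via uRu]
10. p2, u   [and-rule on 9]
11. p1, u   [and-rule on 9]
Accessibility: uRu
Branch closes: p2 and not p2 both at u.
All branches of the tableau close; one closing branch shown above.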